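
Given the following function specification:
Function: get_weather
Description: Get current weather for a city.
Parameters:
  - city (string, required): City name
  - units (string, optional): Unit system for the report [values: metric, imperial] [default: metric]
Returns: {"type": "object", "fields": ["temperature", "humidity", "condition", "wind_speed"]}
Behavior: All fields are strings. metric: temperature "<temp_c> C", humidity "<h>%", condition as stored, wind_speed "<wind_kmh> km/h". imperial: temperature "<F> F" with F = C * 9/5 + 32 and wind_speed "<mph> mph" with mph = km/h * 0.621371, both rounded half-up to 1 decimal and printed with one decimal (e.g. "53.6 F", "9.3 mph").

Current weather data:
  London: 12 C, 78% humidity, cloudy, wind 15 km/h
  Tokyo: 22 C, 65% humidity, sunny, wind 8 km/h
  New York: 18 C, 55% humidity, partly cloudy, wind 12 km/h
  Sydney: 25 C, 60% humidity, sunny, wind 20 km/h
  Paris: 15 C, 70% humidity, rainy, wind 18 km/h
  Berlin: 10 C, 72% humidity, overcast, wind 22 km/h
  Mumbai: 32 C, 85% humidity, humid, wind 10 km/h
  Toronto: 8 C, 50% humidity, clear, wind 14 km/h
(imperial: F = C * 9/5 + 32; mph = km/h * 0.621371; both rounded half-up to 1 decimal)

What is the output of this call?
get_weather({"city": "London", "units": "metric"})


London record: 12 C, 78%, cloudy, 15 km/h
metric: report values as stored ('<temp_c> C', '<humidity>%', '<wind_kmh> km/h')
Output:
{"temperature": "12 C", "humidity": "78%", "condition": "cloudy", "wind_speed": "15 km/h"}


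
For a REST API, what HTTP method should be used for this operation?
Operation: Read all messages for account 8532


GET = read, POST = create, PUT = update/replace, DELETE = remove
This operation is a read.
GET


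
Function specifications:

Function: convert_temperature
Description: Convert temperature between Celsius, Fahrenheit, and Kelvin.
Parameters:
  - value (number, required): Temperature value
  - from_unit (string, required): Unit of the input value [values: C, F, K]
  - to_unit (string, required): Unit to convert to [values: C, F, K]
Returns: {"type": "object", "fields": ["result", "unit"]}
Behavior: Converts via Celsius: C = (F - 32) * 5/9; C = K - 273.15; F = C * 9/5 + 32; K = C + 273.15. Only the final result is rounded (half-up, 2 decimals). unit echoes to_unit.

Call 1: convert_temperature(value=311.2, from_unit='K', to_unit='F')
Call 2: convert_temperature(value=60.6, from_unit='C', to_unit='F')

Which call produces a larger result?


Call 1:
  To C: 311.2 - 273.15 = 38.05
  To F: 38.05 * 9/5 + 32 = 100.49
  Round to 2 decimals: 100.49
  -> 100.49 F
Call 2:
  Input already in C: 60.6
  To F: 60.6 * 9/5 + 32 = 141.08
  Round to 2 decimals: 141.08
  -> 141.08 F
Call 2 (141.08 F)


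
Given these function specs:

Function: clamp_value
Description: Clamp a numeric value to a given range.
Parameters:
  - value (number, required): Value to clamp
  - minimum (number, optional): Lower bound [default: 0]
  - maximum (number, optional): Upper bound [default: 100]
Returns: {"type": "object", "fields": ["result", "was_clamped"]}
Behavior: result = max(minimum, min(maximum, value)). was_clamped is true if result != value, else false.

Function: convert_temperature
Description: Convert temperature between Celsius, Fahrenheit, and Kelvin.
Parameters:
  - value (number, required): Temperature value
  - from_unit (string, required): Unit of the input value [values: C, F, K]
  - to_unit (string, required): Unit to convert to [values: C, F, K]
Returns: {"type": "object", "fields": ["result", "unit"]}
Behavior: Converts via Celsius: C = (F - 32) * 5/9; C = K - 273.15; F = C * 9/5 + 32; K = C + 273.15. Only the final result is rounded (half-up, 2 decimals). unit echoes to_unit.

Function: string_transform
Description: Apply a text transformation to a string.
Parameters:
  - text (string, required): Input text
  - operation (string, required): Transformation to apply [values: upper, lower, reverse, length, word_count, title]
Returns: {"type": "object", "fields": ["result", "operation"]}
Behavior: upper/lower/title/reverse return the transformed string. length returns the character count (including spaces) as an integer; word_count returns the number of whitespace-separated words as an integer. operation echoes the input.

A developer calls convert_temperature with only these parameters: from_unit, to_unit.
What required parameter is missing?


Required parameters: value, from_unit, to_unit
Provided: from_unit, to_unit
Missing: value
value


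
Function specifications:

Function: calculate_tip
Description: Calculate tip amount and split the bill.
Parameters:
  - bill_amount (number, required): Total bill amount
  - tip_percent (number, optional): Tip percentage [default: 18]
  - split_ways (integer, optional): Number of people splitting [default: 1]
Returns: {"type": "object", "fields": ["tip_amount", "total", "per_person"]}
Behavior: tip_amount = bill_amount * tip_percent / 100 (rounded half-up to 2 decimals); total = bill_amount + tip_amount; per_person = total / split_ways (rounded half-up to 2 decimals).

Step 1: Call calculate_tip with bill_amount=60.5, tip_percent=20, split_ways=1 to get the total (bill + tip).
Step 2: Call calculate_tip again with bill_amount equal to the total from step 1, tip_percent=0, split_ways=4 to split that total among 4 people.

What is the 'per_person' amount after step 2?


Step 1: calculate_tip(bill_amount=60.5, tip_percent=20, split_ways=1)
  tip_amount = 60.5 * 20/100 = 12.1 -> 12.10
  total = 60.5 + 12.10 = 72.60
  per_person = 72.60 / 1 = 72.6 -> 72.60
  -> total = 72.60
Step 2: calculate_tip(bill_amount=72.6, tip_percent=0, split_ways=4)
  tip_amount = 72.6 * 0/100 = 0 -> 0.00
  total = 72.6 + 0.00 = 72.60
  per_person = 72.60 / 4 = 18.15 -> 18.15
  -> per_person = 18.15
$18.15


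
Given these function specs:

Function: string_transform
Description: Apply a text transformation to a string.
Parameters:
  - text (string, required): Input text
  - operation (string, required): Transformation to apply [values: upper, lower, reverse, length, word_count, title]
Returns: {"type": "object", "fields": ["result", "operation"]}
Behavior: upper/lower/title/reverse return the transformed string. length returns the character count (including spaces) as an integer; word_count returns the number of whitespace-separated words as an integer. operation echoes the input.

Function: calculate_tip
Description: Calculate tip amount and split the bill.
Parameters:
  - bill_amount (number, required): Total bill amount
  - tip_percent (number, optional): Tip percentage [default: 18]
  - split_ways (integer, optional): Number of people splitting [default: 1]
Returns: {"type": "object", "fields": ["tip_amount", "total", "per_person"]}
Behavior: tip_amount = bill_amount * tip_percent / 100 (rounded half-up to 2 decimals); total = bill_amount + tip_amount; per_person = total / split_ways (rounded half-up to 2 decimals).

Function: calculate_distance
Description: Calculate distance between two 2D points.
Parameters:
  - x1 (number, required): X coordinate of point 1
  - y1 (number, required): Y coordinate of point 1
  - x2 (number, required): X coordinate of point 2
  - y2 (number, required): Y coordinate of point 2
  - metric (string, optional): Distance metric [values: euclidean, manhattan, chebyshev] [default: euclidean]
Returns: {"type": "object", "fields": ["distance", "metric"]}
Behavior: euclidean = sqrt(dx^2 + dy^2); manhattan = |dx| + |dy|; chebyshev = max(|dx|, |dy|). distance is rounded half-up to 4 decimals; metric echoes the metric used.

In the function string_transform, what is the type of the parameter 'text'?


The string_transform spec declares:
  - text (string, required): Input text
Type:
string


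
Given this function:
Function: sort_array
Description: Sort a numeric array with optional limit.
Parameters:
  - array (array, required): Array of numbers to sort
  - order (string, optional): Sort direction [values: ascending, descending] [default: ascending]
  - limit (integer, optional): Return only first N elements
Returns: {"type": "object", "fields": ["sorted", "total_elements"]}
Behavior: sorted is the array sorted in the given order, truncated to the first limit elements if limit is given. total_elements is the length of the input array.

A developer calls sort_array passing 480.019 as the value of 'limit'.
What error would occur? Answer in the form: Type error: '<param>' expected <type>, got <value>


Spec: 'limit' is declared as integer; 480.019 is a non-integer number.
Type error: 'limit' expected integer, got 480.019


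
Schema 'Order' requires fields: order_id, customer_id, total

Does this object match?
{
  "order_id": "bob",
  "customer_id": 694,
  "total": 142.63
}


Checking required fields... All present.
Valid - all required fields present


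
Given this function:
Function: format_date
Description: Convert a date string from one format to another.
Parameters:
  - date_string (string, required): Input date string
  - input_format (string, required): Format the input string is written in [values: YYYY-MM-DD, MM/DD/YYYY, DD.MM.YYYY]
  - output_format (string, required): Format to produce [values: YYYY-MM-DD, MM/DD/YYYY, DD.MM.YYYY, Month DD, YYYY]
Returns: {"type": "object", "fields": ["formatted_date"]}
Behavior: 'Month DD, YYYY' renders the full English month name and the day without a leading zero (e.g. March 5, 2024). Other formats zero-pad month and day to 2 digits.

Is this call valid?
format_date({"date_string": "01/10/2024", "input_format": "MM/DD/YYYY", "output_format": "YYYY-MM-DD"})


Checking all required parameters present and types match... All valid.
Valid


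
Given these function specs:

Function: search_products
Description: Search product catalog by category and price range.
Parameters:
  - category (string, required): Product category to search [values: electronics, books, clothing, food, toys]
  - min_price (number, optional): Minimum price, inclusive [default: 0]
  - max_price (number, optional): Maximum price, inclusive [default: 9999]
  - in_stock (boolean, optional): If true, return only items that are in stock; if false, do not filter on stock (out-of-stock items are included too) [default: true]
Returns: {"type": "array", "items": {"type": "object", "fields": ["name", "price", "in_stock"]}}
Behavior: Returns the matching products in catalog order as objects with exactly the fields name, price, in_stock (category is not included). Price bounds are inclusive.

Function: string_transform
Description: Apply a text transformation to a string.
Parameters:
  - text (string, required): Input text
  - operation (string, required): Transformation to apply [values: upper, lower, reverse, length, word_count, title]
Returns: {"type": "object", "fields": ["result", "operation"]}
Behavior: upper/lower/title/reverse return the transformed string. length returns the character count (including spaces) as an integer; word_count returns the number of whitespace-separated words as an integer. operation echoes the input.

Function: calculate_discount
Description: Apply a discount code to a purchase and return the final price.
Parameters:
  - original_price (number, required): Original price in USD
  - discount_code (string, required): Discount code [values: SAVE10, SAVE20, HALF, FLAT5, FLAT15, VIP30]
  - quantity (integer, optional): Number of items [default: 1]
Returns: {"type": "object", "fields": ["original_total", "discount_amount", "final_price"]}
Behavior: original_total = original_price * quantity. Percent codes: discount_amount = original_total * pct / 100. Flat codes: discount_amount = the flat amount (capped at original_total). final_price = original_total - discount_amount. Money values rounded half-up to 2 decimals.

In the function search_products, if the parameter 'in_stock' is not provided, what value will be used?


The search_products spec declares:
  - in_stock (boolean, optional): If true, return only items that are in stock; if false, do not filter on stock (out-of-stock items are included too) [default: true]
Default:
true


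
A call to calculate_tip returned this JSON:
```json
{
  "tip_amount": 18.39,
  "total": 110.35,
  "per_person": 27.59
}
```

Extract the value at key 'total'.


110.35


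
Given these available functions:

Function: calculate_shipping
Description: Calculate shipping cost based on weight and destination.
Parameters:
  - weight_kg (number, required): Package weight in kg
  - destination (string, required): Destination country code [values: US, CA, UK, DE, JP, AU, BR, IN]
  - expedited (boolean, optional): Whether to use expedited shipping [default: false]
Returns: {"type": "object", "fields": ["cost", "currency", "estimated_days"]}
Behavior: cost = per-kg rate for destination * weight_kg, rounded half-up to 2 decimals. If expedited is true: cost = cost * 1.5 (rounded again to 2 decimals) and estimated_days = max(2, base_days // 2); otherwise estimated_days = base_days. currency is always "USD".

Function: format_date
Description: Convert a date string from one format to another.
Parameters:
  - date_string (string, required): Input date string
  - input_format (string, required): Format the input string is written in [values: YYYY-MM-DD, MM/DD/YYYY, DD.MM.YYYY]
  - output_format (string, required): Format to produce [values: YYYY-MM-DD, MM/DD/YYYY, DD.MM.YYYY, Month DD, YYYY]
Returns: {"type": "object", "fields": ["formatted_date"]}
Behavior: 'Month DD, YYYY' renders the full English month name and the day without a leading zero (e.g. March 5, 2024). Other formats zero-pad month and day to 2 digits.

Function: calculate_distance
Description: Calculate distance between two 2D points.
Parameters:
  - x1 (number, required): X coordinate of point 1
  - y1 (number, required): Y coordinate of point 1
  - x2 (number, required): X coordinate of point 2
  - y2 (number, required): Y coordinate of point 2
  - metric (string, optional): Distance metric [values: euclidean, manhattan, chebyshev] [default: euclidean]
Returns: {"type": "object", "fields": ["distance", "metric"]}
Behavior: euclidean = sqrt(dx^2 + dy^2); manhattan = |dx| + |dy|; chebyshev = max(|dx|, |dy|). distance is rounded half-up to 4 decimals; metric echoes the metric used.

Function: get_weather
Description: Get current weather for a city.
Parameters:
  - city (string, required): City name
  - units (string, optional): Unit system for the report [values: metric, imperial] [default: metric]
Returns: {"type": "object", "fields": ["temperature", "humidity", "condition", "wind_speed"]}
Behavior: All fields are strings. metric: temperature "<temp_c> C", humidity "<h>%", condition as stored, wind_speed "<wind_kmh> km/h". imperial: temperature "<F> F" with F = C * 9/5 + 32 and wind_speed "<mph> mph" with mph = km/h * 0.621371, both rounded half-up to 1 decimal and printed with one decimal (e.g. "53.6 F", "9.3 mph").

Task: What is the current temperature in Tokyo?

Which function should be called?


The task needs a function whose description is: Get current weather for a city.
get_weather


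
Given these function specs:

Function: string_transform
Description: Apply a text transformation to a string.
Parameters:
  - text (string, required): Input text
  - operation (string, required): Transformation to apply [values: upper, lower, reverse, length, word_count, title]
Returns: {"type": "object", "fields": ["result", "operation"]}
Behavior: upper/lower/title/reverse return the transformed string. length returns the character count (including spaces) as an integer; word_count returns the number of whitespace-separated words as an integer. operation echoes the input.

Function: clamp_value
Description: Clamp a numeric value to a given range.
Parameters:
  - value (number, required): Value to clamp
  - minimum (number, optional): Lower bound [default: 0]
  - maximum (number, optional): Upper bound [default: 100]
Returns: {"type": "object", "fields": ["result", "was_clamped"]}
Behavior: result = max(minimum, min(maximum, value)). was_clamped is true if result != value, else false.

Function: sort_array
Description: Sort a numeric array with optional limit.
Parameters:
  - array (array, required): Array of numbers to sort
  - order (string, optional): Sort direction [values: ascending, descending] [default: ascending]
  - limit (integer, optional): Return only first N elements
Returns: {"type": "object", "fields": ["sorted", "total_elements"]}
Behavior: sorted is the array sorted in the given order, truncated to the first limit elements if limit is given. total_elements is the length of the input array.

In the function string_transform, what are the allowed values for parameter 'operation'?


The string_transform spec declares:
  - operation (string, required): Transformation to apply [values: upper, lower, reverse, length, word_count, title]
Allowed values:
upper, lower, reverse, length, word_count, title


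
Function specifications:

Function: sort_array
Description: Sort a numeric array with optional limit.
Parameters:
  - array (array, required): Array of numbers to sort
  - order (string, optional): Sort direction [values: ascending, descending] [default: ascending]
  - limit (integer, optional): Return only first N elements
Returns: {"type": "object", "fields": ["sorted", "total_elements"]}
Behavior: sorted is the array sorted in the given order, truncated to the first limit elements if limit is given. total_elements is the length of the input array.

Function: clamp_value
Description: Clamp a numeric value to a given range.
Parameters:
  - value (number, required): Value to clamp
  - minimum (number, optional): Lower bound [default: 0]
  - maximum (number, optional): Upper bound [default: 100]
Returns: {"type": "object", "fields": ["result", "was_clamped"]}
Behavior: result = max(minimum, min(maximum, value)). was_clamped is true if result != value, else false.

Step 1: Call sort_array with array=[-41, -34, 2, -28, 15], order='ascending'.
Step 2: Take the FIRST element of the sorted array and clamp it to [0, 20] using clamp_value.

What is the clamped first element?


Step 1: sort_array(order=ascending)
  sorted: [-41, -34, -28, 2, 15]
  -> first element = -41
Step 2: clamp_value(value=-41, minimum=0, maximum=20)
  result = max(0, min(20, -41)) = max(0, -41) = 0
  was_clamped = (0 != -41) = true
  -> result = 0
0


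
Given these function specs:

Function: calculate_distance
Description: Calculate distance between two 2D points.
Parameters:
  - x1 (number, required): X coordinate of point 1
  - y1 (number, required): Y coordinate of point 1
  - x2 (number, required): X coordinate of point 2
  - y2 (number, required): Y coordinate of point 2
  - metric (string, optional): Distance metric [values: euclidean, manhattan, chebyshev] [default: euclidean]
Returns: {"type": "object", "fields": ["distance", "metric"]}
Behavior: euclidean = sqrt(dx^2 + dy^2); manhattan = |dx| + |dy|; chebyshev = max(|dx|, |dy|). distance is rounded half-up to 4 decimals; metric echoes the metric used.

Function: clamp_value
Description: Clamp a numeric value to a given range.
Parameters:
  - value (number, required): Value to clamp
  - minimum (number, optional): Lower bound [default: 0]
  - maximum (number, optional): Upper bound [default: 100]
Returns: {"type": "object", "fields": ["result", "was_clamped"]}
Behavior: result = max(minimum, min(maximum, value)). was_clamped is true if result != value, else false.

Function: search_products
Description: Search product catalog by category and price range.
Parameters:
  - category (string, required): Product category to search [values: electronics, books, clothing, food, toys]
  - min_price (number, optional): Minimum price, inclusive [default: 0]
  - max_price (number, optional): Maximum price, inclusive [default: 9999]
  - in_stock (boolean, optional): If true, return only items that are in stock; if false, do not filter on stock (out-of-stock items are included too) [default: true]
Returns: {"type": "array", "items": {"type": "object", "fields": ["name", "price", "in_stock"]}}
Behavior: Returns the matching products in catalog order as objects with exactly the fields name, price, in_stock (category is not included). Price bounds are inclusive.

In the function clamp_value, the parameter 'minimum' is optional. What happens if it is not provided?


The clamp_value spec declares:
  - minimum (number, optional): Lower bound [default: 0]
It defaults to 0


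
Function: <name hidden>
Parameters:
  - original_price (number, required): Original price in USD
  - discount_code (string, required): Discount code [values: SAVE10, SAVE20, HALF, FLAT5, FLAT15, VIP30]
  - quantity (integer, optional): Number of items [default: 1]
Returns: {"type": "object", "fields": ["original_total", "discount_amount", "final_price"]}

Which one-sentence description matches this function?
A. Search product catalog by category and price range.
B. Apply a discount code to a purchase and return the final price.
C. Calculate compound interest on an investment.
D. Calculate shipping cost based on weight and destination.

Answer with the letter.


Parameters original_price, discount_code, quantity and return ["original_total", "discount_amount", "final_price"] fit: Apply a discount code to a purchase and return the final price.
B


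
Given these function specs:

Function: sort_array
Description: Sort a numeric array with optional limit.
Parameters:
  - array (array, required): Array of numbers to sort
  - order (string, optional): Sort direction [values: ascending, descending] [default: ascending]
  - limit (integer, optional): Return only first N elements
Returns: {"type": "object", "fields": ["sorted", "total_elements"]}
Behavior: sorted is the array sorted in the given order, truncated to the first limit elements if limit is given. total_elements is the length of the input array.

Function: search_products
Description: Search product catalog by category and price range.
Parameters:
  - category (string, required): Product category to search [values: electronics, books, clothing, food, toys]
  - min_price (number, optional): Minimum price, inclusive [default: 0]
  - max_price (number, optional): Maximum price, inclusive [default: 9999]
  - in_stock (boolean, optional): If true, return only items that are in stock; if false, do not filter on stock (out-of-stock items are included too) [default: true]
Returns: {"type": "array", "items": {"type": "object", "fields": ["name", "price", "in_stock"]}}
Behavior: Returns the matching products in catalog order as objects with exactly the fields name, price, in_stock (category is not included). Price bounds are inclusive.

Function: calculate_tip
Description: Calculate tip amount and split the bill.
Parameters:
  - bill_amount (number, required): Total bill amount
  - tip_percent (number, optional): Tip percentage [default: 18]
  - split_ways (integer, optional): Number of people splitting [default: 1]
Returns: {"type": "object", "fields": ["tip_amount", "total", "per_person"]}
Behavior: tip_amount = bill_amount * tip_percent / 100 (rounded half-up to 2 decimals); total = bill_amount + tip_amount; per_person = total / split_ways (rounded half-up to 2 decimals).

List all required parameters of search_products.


Parameters of search_products and their required/optional flag:
  category: required
  min_price: optional
  max_price: optional
  in_stock: optional
category


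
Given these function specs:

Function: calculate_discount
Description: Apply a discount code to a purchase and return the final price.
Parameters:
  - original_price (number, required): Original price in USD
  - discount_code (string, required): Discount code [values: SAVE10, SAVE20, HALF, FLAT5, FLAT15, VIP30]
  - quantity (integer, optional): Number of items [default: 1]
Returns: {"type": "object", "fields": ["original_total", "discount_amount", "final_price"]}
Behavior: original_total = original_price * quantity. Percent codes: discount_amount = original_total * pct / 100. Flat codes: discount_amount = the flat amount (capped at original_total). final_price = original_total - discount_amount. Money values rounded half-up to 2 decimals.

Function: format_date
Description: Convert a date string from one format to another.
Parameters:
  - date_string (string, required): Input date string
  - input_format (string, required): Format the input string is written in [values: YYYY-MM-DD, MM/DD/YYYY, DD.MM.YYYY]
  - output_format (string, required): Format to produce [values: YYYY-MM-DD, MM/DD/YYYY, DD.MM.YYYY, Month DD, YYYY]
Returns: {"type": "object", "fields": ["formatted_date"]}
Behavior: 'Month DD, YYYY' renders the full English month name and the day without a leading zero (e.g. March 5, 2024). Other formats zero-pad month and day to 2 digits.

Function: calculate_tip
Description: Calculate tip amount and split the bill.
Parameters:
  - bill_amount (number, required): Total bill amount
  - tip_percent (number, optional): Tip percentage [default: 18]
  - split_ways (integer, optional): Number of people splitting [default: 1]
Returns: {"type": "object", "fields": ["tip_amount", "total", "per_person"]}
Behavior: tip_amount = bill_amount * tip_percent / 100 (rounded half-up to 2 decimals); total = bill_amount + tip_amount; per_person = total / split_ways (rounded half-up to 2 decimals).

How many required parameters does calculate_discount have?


Parameters of calculate_discount: original_price (required), discount_code (required), quantity (optional)
Required count:
2


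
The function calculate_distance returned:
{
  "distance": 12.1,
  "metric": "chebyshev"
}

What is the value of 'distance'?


12.1


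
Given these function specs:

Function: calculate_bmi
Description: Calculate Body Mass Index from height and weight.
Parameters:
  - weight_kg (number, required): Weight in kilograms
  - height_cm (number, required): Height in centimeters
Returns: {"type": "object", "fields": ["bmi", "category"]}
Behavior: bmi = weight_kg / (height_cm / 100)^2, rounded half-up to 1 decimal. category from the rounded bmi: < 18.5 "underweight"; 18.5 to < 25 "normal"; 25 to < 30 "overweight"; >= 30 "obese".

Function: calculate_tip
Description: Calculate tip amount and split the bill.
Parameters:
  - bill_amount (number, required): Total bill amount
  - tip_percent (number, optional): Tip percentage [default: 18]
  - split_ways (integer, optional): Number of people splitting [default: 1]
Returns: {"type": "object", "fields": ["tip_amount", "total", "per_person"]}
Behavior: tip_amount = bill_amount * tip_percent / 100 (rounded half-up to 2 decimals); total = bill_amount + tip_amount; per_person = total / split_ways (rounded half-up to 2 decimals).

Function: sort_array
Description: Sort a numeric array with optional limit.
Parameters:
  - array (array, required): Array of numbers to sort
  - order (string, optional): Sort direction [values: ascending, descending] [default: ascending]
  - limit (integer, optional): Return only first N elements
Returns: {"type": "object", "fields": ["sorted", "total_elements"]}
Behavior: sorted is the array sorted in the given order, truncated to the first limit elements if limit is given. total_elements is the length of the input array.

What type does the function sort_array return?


The sort_array spec declares Returns: {"type": "object", "fields": ["sorted", "total_elements"]}
Type:
object


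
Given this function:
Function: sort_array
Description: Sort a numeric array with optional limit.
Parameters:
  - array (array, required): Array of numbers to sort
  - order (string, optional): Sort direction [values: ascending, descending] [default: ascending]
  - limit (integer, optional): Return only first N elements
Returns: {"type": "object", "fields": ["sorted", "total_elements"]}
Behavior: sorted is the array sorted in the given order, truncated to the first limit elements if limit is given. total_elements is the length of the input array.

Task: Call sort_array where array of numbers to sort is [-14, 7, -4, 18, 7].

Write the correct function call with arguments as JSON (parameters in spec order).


Mapping each described value to its parameter name:
  'Array of numbers to sort' -> array = [-14, 7, -4, 18, 7]
sort_array({"array": [-14, 7, -4, 18, 7]})


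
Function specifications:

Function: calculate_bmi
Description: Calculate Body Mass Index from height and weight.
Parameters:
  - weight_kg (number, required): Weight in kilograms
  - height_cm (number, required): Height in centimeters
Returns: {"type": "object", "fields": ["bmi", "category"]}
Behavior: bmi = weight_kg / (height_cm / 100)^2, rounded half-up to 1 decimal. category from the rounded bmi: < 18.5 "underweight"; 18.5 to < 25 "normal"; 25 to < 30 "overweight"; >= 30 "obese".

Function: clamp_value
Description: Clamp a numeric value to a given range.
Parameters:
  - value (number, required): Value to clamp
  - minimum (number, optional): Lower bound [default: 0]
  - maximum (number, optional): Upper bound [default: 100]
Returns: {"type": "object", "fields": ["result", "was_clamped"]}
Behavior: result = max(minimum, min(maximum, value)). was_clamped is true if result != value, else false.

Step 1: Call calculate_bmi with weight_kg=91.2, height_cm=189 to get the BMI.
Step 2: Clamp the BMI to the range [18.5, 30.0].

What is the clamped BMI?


Step 1: calculate_bmi(weight_kg=91.2, height_cm=189)
  height_m = 189 / 100 = 1.89
  bmi = 91.2 / 1.89^2 = 91.2 / 3.5721 = 25.5312 -> 25.5
  25 <= 25.5 < 30 -> overweight
  -> bmi = 25.5
Step 2: clamp_value(value=25.5, minimum=18.5, maximum=30.0)
  result = max(18.5, min(30.0, 25.5)) = max(18.5, 25.5) = 25.5
  was_clamped = (25.5 != 25.5) = false
  -> result = 25.5
25.5


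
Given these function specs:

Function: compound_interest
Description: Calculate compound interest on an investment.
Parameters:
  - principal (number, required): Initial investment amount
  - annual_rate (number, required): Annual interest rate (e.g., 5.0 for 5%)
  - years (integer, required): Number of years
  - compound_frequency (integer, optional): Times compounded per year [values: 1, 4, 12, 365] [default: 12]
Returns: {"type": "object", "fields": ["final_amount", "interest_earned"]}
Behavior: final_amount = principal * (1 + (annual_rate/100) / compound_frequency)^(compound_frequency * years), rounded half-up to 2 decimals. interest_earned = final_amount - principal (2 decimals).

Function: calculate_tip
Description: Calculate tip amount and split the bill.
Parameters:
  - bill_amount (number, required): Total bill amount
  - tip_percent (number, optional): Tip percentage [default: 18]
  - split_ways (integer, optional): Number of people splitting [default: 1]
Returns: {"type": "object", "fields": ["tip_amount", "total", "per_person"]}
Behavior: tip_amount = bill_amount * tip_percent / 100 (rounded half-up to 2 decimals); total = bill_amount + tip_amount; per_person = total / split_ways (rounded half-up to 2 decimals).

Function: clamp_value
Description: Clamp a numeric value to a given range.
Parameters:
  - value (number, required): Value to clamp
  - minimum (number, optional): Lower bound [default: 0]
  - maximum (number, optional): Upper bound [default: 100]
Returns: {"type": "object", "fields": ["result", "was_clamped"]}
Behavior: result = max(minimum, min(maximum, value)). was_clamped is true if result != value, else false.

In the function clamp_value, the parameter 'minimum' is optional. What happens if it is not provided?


The clamp_value spec declares:
  - minimum (number, optional): Lower bound [default: 0]
It defaults to 0


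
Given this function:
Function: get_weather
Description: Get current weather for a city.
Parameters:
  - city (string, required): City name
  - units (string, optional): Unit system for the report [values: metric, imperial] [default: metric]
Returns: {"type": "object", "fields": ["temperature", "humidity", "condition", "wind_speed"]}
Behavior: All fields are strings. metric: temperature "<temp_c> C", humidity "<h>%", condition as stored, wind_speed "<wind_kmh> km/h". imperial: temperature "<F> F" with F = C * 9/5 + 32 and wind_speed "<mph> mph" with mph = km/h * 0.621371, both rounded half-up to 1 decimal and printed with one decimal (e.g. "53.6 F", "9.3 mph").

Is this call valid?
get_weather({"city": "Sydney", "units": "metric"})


Checking all required parameters present and types match... All valid.
Valid


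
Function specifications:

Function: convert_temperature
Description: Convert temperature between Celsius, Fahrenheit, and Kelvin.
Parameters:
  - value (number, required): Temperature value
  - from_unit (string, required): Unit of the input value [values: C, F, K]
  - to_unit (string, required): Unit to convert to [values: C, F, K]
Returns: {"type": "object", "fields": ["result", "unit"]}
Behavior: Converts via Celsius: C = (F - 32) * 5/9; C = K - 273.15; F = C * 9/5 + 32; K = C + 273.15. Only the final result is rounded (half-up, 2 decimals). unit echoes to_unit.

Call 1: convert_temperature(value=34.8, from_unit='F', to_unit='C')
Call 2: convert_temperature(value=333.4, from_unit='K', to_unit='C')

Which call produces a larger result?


Call 1:
  To C: (34.8 - 32) * 5/9 = 1.555556
  Target is C: 1.555556
  Round to 2 decimals: 1.56
  -> 1.56 C
Call 2:
  To C: 333.4 - 273.15 = 60.25
  Target is C: 60.25
  Round to 2 decimals: 60.25
  -> 60.25 C
Call 2 (60.25 C)


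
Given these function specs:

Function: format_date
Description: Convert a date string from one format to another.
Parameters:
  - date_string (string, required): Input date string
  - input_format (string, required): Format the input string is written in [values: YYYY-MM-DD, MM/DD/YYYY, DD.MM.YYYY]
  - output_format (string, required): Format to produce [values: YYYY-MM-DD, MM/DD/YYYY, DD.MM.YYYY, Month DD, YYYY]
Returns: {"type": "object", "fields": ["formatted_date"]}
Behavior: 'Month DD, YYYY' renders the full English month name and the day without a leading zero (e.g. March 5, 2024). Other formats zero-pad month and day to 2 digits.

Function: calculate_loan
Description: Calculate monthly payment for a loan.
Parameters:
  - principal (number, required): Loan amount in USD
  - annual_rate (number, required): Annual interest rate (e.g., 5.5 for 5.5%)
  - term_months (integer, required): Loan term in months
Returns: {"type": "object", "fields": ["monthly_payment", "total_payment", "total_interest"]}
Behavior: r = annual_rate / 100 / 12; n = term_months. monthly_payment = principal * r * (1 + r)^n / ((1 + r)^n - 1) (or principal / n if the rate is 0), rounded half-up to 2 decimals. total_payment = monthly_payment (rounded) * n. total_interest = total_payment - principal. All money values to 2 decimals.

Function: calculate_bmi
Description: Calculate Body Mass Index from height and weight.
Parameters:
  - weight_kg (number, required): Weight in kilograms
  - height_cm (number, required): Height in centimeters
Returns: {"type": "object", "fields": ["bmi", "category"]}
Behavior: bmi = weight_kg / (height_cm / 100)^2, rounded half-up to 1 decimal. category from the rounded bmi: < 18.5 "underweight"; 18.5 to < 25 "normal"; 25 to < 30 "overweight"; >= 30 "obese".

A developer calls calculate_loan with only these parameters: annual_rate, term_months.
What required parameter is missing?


Required parameters: principal, annual_rate, term_months
Provided: annual_rate, term_months
Missing: principal
principal


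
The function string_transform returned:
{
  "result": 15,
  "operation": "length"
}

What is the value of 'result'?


15


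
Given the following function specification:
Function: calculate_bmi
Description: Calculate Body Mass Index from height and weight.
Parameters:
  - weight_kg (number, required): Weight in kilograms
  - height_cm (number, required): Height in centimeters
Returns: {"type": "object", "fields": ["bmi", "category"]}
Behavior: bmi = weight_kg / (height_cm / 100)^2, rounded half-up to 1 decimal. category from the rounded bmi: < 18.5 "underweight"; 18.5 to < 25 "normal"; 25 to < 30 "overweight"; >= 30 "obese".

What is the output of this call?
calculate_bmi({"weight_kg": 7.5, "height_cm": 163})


height_m = 163 / 100 = 1.63
bmi = 7.5 / 1.63^2 = 7.5 / 2.6569 = 2.822839 -> 2.8
2.8 < 18.5 -> underweight
Output:
{"bmi": 2.8, "category": "underweight"}


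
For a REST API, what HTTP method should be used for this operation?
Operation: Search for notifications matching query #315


GET = read, POST = create, PUT = update/replace, DELETE = remove
This operation is a read.
GET


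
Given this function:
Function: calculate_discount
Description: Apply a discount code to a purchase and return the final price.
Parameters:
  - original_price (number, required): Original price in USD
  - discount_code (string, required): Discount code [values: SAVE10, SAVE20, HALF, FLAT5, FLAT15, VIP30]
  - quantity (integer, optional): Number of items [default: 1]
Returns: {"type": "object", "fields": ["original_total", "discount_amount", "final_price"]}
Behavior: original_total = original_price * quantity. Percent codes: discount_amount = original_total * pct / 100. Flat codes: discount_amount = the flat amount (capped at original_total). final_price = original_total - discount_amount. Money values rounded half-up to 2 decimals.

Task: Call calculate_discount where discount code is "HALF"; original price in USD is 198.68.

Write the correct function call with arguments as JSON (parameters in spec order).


Mapping each described value to its parameter name:
  'Discount code' -> discount_code = "HALF"
  'Original price in USD' -> original_price = 198.68
calculate_discount({"original_price": 198.68, "discount_code": "HALF"})


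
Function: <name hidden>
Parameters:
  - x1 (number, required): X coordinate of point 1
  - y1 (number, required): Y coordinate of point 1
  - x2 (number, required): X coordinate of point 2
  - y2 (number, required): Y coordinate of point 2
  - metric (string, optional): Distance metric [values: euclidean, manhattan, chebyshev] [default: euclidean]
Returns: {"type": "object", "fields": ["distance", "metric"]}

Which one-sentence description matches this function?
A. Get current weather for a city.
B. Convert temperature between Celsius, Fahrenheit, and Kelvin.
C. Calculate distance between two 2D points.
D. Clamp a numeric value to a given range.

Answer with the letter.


Parameters x1, y1, x2, y2, metric and return ["distance", "metric"] fit: Calculate distance between two 2D points.
C


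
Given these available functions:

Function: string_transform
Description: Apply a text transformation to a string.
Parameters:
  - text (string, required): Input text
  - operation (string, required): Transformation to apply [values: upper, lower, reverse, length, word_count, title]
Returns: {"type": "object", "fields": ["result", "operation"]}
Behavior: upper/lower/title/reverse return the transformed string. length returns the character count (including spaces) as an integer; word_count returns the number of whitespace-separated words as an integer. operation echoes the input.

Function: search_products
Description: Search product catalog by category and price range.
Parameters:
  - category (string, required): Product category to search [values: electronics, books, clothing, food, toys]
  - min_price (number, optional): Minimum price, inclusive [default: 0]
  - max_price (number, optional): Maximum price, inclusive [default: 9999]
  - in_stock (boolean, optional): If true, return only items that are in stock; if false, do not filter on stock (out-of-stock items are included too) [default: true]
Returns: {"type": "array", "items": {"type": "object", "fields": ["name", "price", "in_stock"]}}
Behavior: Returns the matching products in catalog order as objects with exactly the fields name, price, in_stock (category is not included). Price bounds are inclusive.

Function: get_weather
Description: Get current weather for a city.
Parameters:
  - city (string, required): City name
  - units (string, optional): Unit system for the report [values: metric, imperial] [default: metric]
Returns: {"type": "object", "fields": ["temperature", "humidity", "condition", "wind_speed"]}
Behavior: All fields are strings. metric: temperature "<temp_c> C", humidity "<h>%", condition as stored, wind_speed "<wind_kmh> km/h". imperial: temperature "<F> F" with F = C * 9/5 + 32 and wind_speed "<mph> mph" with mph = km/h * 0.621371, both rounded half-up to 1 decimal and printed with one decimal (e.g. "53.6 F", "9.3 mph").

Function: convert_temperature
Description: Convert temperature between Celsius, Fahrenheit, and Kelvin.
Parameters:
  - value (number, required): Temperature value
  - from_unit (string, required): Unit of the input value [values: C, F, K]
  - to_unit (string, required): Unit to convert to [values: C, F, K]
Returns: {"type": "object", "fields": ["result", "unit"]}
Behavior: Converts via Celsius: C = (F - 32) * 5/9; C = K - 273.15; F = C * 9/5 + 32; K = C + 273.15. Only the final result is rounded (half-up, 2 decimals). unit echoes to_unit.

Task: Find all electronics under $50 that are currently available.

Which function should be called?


The task needs a function whose description is: Search product catalog by category and price range.
search_products
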